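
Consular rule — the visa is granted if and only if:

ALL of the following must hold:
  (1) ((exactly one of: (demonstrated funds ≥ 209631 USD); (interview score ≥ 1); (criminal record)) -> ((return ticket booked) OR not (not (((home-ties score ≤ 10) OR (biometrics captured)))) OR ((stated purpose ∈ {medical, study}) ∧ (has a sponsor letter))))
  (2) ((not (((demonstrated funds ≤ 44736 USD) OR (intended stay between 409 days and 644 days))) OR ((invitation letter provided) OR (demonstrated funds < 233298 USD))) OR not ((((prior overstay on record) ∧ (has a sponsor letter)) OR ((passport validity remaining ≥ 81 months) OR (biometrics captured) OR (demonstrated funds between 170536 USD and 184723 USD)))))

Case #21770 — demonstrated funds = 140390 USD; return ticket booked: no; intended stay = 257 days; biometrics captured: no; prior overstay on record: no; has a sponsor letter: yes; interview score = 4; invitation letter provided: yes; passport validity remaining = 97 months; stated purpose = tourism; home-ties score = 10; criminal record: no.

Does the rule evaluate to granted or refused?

Atomic conditions:
  demonstrated funds ≥ 209631 USD: 140390 ≥ 209631 is false
  interview score ≥ 1: 4 ≥ 1 is true
  criminal record: no → false
  return ticket booked: no → false
  home-ties score ≤ 10: 10 ≤ 10 is true
  biometrics captured: no → false
  stated purpose ∈ {medical, study}: tourism is not in the set → false
  has a sponsor letter: yes → true
  demonstrated funds ≤ 44736 USD: 140390 ≤ 44736 is false
  intended stay between 409 days and 644 days: 257 in [409, 644] is false
  invitation letter provided: yes → true
  demonstrated funds < 233298 USD: 140390 < 233298 is true
  prior overstay on record: no → false
  passport validity remaining ≥ 81 months: 97 ≥ 81 is true
  demonstrated funds between 170536 USD and 184723 USD: 140390 in [170536, 184723] is false
Combine:
[1.1] exactly-one(false, true, false) = true
[1.2.2.1.1] true OR false = true
[1.2.2.1] NOT true = false
[1.2.2] NOT false = true
[1.2.3] false AND true = false
[1.2] false OR true OR false = true
[1] true → true = true
[2.1.1.1] false OR false = false
[2.1.1] NOT false = true
[2.1.2] true OR true = true
[2.1] true OR true = true
[2.2.1.1] false AND true = false
[2.2.1.2] true OR false OR false = true
[2.2.1] false OR true = true
[2.2] NOT true = false
[2] true OR false = true
[root] true AND true = true
Overall: true → granted

Granted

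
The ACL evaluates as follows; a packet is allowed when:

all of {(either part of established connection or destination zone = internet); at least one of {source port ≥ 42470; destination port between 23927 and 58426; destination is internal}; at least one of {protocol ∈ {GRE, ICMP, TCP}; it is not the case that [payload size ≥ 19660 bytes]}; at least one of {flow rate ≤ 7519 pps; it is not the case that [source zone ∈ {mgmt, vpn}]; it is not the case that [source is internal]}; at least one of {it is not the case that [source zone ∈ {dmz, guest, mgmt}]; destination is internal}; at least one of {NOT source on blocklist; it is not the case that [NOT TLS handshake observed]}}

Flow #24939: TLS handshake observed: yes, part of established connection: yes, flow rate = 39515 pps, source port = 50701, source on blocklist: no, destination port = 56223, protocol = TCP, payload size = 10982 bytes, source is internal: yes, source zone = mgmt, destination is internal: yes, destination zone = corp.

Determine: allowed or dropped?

Dropped

Atomic conditions:
  part of established connection: yes → true
  destination zone = internet: corp == internet is false
  source port ≥ 42470: 50701 ≥ 42470 is true
  destination port between 23927 and 58426: 56223 in [23927, 58426] is true
  destination is internal: yes → true
  protocol ∈ {GRE, ICMP, TCP}: TCP is in the set → true
  payload size ≥ 19660 bytes: 10982 ≥ 19660 is false
  flow rate ≤ 7519 pps: 39515 ≤ 7519 is false
  source zone ∈ {mgmt, vpn}: mgmt is in the set → true
  source is internal: yes → true
  source zone ∈ {dmz, guest, mgmt}: mgmt is in the set → true
  NOT source on blocklist: no → true
  NOT TLS handshake observed: yes → false
Combine:
[1] true OR false = true
[2] true OR true OR true = true
[3.2] NOT false = true
[3] true OR true = true
[4.2] NOT true = false
[4.3] NOT true = false
[4] false OR false OR false = false
[5.1] NOT true = false
[5] false OR true = true
[6.2] NOT false = true
[6] true OR true = true
[root] true AND true AND true AND false AND true AND true = false
Overall: false → dropped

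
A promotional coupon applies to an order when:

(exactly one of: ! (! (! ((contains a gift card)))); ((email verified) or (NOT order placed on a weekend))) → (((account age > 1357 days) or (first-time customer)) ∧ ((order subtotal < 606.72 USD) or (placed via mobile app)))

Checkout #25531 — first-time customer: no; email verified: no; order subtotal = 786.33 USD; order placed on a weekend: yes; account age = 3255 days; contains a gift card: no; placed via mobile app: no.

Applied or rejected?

Rejected

Atomic conditions:
  contains a gift card: no → false
  email verified: no → false
  NOT order placed on a weekend: yes → false
  account age > 1357 days: 3255 > 1357 is true
  first-time customer: no → false
  order subtotal < 606.72 USD: 786.33 < 606.72 is false
  placed via mobile app: no → false
Combine:
[1.1.1.1] NOT false = true
[1.1.1] NOT true = false
[1.1] NOT false = true
[1.2] false OR false = false
[1] exactly-one(true, false) = true
[2.1] true OR false = true
[2.2] false OR false = false
[2] true AND false = false
[root] true → false = false
Overall: false → rejected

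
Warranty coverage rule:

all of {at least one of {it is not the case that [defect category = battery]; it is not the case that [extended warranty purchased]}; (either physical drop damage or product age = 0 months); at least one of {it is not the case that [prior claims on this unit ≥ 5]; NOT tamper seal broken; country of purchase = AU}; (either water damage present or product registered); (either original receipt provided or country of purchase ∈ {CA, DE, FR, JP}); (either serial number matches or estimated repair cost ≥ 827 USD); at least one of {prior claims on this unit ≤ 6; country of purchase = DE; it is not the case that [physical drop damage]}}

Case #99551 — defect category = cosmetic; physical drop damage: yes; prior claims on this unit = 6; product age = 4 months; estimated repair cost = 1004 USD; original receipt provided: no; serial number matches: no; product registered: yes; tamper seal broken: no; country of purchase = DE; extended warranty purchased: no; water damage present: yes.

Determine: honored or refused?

Atomic conditions:
  defect category = battery: cosmetic == battery is false
  extended warranty purchased: no → false
  physical drop damage: yes → true
  product age = 0 months: 4 == 0 is false
  prior claims on this unit ≥ 5: 6 ≥ 5 is true
  NOT tamper seal broken: no → true
  country of purchase = AU: DE == AU is false
  water damage present: yes → true
  product registered: yes → true
  original receipt provided: no → false
  country of purchase ∈ {CA, DE, FR, JP}: DE is in the set → true
  serial number matches: no → false
  estimated repair cost ≥ 827 USD: 1004 ≥ 827 is true
  prior claims on this unit ≤ 6: 6 ≤ 6 is true
  country of purchase = DE: DE == DE is true
Combine:
[1.1] NOT false = true
[1.2] NOT false = true
[1] true OR true = true
[2] true OR false = true
[3.1] NOT true = false
[3] false OR true OR false = true
[4] true OR true = true
[5] false OR true = true
[6] false OR true = true
[7.3] NOT true = false
[7] true OR true OR false = true
[root] true AND true AND true AND true AND true AND true AND true = true
Overall: true → honored

Honored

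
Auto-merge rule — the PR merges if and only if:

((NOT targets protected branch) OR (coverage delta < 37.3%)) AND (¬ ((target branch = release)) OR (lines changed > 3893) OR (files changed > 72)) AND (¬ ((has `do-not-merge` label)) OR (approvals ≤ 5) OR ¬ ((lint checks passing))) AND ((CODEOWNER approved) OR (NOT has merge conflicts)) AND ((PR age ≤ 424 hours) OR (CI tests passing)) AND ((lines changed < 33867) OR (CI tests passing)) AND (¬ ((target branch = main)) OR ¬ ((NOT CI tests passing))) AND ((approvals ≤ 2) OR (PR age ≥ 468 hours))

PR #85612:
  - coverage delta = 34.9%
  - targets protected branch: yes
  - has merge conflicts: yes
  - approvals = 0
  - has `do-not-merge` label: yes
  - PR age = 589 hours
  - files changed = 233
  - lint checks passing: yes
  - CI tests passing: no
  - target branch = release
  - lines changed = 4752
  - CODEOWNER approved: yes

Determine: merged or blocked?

Blocked

Atomic conditions:
  NOT targets protected branch: yes → false
  coverage delta < 37.3%: 34.9 < 37.3 is true
  target branch = release: release == release is true
  lines changed > 3893: 4752 > 3893 is true
  files changed > 72: 233 > 72 is true
  has `do-not-merge` label: yes → true
  approvals ≤ 5: 0 ≤ 5 is true
  lint checks passing: yes → true
  CODEOWNER approved: yes → true
  NOT has merge conflicts: yes → false
  PR age ≤ 424 hours: 589 ≤ 424 is false
  CI tests passing: no → false
  lines changed < 33867: 4752 < 33867 is true
  target branch = main: release == main is false
  NOT CI tests passing: no → true
  approvals ≤ 2: 0 ≤ 2 is true
  PR age ≥ 468 hours: 589 ≥ 468 is true
Combine:
[1] false OR true = true
[2.1] NOT true = false
[2] false OR true OR true = true
[3.1] NOT true = false
[3.3] NOT true = false
[3] false OR true OR false = true
[4] true OR false = true
[5] false OR false = false
[6] true OR false = true
[7.1] NOT false = true
[7.2] NOT true = false
[7] true OR false = true
[8] true OR true = true
[root] true AND true AND true AND true AND false AND true AND true AND true = false
Overall: false → blocked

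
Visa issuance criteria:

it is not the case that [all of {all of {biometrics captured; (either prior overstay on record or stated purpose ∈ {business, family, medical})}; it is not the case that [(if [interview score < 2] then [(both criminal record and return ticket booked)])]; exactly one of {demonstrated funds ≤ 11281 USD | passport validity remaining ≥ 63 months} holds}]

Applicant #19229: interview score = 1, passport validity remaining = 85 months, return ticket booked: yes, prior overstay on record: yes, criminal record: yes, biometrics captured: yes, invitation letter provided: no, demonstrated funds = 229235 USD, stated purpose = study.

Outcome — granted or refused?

Granted

Atomic conditions:
  biometrics captured: yes → true
  prior overstay on record: yes → true
  stated purpose ∈ {business, family, medical}: study is not in the set → false
  interview score < 2: 1 < 2 is true
  criminal record: yes → true
  return ticket booked: yes → true
  demonstrated funds ≤ 11281 USD: 229235 ≤ 11281 is false
  passport validity remaining ≥ 63 months: 85 ≥ 63 is true
Combine:
[1.1.2] true OR false = true
[1.1] true AND true = true
[1.2.1.2] true AND true = true
[1.2.1] true → true = true
[1.2] NOT true = false
[1.3] exactly-one(false, true) = true
[1] true AND false AND true = false
[root] NOT false = true
Overall: true → granted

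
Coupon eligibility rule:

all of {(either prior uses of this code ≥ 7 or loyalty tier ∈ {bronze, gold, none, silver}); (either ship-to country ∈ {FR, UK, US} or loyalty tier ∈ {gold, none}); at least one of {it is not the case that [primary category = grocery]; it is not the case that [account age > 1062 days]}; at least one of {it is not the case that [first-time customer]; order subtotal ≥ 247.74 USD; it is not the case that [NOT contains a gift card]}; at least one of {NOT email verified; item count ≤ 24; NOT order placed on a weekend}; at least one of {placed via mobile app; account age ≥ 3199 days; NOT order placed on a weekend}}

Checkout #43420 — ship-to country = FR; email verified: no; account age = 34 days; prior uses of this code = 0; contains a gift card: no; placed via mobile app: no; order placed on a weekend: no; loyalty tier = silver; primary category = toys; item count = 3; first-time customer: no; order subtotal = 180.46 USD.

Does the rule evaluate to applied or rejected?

Applied

Atomic conditions:
  prior uses of this code ≥ 7: 0 ≥ 7 is false
  loyalty tier ∈ {bronze, gold, none, silver}: silver is in the set → true
  ship-to country ∈ {FR, UK, US}: FR is in the set → true
  loyalty tier ∈ {gold, none}: silver is not in the set → false
  primary category = grocery: toys == grocery is false
  account age > 1062 days: 34 > 1062 is false
  first-time customer: no → false
  order subtotal ≥ 247.74 USD: 180.46 ≥ 247.74 is false
  NOT contains a gift card: no → true
  NOT email verified: no → true
  item count ≤ 24: 3 ≤ 24 is true
  NOT order placed on a weekend: no → true
  placed via mobile app: no → false
  account age ≥ 3199 days: 34 ≥ 3199 is false
Combine:
[1] false OR true = true
[2] true OR false = true
[3.1] NOT false = true
[3.2] NOT false = true
[3] true OR true = true
[4.1] NOT false = true
[4.3] NOT true = false
[4] true OR false OR false = true
[5] true OR true OR true = true
[6] false OR false OR true = true
[root] true AND true AND true AND true AND true AND true = true
Overall: true → applied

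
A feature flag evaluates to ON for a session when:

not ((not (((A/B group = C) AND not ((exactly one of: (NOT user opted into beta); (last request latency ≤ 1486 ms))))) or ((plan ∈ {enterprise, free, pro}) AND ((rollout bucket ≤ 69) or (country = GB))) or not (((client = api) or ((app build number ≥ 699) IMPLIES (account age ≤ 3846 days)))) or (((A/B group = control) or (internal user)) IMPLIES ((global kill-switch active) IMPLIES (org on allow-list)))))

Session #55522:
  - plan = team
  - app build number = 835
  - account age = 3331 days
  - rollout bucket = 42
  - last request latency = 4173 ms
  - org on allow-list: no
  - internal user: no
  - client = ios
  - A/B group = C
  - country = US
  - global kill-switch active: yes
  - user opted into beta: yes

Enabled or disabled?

Atomic conditions:
  A/B group = C: C == C is true
  NOT user opted into beta: yes → false
  last request latency ≤ 1486 ms: 4173 ≤ 1486 is false
  plan ∈ {enterprise, free, pro}: team is not in the set → false
  rollout bucket ≤ 69: 42 ≤ 69 is true
  country = GB: US == GB is false
  client = api: ios == api is false
  app build number ≥ 699: 835 ≥ 699 is true
  account age ≤ 3846 days: 3331 ≤ 3846 is true
  A/B group = control: C == control is false
  internal user: no → false
  global kill-switch active: yes → true
  org on allow-list: no → false
Combine:
[1.1.1.2.1] exactly-one(false, false) = false
[1.1.1.2] NOT false = true
[1.1.1] true AND true = true
[1.1] NOT true = false
[1.2.2] true OR false = true
[1.2] false AND true = false
[1.3.1.2] true → true = true
[1.3.1] false OR true = true
[1.3] NOT true = false
[1.4.1] false OR false = false
[1.4.2] true → false = false
[1.4] false → false (antecedent false ⇒ implication holds) = true
[1] false OR false OR false OR true = true
[root] NOT true = false
Overall: false → disabled

Disabled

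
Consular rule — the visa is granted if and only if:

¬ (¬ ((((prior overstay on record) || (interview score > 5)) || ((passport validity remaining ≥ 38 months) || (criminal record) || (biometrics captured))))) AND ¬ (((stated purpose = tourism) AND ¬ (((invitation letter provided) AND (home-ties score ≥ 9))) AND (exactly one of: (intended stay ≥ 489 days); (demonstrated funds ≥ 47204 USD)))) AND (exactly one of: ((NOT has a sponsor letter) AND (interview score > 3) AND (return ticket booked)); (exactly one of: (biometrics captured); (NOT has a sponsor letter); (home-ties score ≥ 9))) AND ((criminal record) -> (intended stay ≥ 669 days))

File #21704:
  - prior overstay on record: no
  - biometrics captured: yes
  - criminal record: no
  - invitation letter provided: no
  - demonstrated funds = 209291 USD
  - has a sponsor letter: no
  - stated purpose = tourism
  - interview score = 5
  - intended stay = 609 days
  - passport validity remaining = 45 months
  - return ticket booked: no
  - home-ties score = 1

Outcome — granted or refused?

Atomic conditions:
  prior overstay on record: no → false
  interview score > 5: 5 > 5 is false
  passport validity remaining ≥ 38 months: 45 ≥ 38 is true
  criminal record: no → false
  biometrics captured: yes → true
  stated purpose = tourism: tourism == tourism is true
  invitation letter provided: no → false
  home-ties score ≥ 9: 1 ≥ 9 is false
  intended stay ≥ 489 days: 609 ≥ 489 is true
  demonstrated funds ≥ 47204 USD: 209291 ≥ 47204 is true
  NOT has a sponsor letter: no → true
  interview score > 3: 5 > 3 is true
  return ticket booked: no → false
  intended stay ≥ 669 days: 609 ≥ 669 is false
Combine:
[1.1.1.1] false OR false = false
[1.1.1.2] true OR false OR true = true
[1.1.1] false OR true = true
[1.1] NOT true = false
[1] NOT false = true
[2.1.2.1] false AND false = false
[2.1.2] NOT false = true
[2.1.3] exactly-one(true, true) = false
[2.1] true AND true AND false = false
[2] NOT false = true
[3.1] true AND true AND false = false
[3.2] exactly-one(true, true, false) = false
[3] exactly-one(false, false) = false
[4] false → false (antecedent false ⇒ implication holds) = true
[root] true AND true AND false AND true = false
Overall: false → refused

Refused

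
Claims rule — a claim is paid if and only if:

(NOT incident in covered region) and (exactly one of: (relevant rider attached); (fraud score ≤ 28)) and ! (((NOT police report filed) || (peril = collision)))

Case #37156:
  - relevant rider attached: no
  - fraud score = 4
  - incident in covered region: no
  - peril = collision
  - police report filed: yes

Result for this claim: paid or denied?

Denied

Atomic conditions:
  NOT incident in covered region: no → true
  relevant rider attached: no → false
  fraud score ≤ 28: 4 ≤ 28 is true
  NOT police report filed: yes → false
  peril = collision: collision == collision is true
Combine:
[2] exactly-one(false, true) = true
[3.1] false OR true = true
[3] NOT true = false
[root] true AND true AND false = false
Overall: false → denied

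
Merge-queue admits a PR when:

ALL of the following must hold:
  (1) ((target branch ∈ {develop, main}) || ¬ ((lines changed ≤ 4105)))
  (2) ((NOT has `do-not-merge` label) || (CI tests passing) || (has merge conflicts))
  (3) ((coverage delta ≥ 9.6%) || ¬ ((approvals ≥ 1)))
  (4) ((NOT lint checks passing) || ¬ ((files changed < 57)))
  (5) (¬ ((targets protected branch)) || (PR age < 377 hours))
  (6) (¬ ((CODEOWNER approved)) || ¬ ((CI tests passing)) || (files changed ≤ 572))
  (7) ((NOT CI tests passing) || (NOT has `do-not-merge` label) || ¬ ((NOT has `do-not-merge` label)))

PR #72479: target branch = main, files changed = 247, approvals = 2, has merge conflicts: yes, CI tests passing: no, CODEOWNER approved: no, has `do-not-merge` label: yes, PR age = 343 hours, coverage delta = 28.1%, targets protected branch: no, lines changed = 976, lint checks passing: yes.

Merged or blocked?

Merged

Atomic conditions:
  target branch ∈ {develop, main}: main is in the set → true
  lines changed ≤ 4105: 976 ≤ 4105 is true
  NOT has `do-not-merge` label: yes → false
  CI tests passing: no → false
  has merge conflicts: yes → true
  coverage delta ≥ 9.6%: 28.1 ≥ 9.6 is true
  approvals ≥ 1: 2 ≥ 1 is true
  NOT lint checks passing: yes → false
  files changed < 57: 247 < 57 is false
  targets protected branch: no → false
  PR age < 377 hours: 343 < 377 is true
  CODEOWNER approved: no → false
  files changed ≤ 572: 247 ≤ 572 is true
  NOT CI tests passing: no → true
Combine:
[1.2] NOT true = false
[1] true OR false = true
[2] false OR false OR true = true
[3.2] NOT true = false
[3] true OR false = true
[4.2] NOT false = true
[4] false OR true = true
[5.1] NOT false = true
[5] true OR true = true
[6.1] NOT false = true
[6.2] NOT false = true
[6] true OR true OR true = true
[7.3] NOT false = true
[7] true OR false OR true = true
[root] true AND true AND true AND true AND true AND true AND true = true
Overall: true → merged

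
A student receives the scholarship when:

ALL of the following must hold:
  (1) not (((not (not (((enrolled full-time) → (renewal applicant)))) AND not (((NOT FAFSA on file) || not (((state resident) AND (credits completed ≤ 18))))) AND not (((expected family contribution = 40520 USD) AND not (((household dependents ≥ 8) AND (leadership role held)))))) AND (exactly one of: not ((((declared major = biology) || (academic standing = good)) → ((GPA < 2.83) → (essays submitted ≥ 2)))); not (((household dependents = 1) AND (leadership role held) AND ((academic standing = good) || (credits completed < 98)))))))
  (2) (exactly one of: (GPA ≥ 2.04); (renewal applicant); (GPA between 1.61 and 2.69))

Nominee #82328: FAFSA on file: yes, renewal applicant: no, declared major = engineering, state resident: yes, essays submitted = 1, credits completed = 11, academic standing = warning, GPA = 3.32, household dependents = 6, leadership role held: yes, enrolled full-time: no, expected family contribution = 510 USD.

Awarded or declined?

Atomic conditions:
  enrolled full-time: no → false
  renewal applicant: no → false
  NOT FAFSA on file: yes → false
  state resident: yes → true
  credits completed ≤ 18: 11 ≤ 18 is true
  expected family contribution = 40520 USD: 510 == 40520 is false
  household dependents ≥ 8: 6 ≥ 8 is false
  leadership role held: yes → true
  declared major = biology: engineering == biology is false
  academic standing = good: warning == good is false
  GPA < 2.83: 3.32 < 2.83 is false
  essays submitted ≥ 2: 1 ≥ 2 is false
  household dependents = 1: 6 == 1 is false
  credits completed < 98: 11 < 98 is true
  GPA ≥ 2.04: 3.32 ≥ 2.04 is true
  GPA between 1.61 and 2.69: 3.32 in [1.61, 2.69] is false
Combine:
[1.1.1.1.1.1] false → false (antecedent false ⇒ implication holds) = true
[1.1.1.1.1] NOT true = false
[1.1.1.1] NOT false = true
[1.1.1.2.1.2.1] true AND true = true
[1.1.1.2.1.2] NOT true = false
[1.1.1.2.1] false OR false = false
[1.1.1.2] NOT false = true
[1.1.1.3.1.2.1] false AND true = false
[1.1.1.3.1.2] NOT false = true
[1.1.1.3.1] false AND true = false
[1.1.1.3] NOT false = true
[1.1.1] true AND true AND true = true
[1.1.2.1.1.1] false OR false = false
[1.1.2.1.1.2] false → false (antecedent false ⇒ implication holds) = true
[1.1.2.1.1] false → true (antecedent false ⇒ implication holds) = true
[1.1.2.1] NOT true = false
[1.1.2.2.1.3] false OR true = true
[1.1.2.2.1] false AND true AND true = false
[1.1.2.2] NOT false = true
[1.1.2] exactly-one(false, true) = true
[1.1] true AND true = true
[1] NOT true = false
[2] exactly-one(true, false, false) = true
[root] false AND true = false
Overall: false → declined

Declined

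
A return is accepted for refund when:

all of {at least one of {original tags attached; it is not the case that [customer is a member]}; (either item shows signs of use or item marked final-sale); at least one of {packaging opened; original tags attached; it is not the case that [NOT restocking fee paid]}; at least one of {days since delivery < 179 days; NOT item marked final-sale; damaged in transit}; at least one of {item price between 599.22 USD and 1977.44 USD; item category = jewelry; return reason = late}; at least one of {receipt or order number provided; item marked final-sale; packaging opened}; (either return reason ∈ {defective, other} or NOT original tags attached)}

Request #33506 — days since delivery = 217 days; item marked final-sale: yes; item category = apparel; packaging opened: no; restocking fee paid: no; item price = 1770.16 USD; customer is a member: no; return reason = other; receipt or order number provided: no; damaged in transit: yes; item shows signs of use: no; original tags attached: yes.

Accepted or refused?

Atomic conditions:
  original tags attached: yes → true
  customer is a member: no → false
  item shows signs of use: no → false
  item marked final-sale: yes → true
  packaging opened: no → false
  NOT restocking fee paid: no → true
  days since delivery < 179 days: 217 < 179 is false
  NOT item marked final-sale: yes → false
  damaged in transit: yes → true
  item price between 599.22 USD and 1977.44 USD: 1770.16 in [599.22, 1977.44] is true
  item category = jewelry: apparel == jewelry is false
  return reason = late: other == late is false
  receipt or order number provided: no → false
  return reason ∈ {defective, other}: other is in the set → true
  NOT original tags attached: yes → false
Combine:
[1.2] NOT false = true
[1] true OR true = true
[2] false OR true = true
[3.3] NOT true = false
[3] false OR true OR false = true
[4] false OR false OR true = true
[5] true OR false OR false = true
[6] false OR true OR false = true
[7] true OR false = true
[root] true AND true AND true AND true AND true AND true AND true = true
Overall: true → accepted

Accepted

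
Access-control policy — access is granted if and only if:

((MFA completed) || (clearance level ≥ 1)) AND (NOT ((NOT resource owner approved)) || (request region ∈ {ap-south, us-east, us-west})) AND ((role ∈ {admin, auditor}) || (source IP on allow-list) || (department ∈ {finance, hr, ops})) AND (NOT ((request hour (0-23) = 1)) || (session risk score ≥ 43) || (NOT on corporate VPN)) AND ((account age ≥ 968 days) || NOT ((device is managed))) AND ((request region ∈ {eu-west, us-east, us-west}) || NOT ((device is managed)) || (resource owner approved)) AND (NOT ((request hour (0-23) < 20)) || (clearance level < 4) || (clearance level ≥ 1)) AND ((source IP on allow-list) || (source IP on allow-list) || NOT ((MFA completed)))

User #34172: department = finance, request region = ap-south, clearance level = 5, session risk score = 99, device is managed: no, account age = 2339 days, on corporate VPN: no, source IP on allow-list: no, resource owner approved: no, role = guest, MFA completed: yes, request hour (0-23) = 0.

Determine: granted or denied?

Atomic conditions:
  MFA completed: yes → true
  clearance level ≥ 1: 5 ≥ 1 is true
  NOT resource owner approved: no → true
  request region ∈ {ap-south, us-east, us-west}: ap-south is in the set → true
  role ∈ {admin, auditor}: guest is not in the set → false
  source IP on allow-list: no → false
  department ∈ {finance, hr, ops}: finance is in the set → true
  request hour (0-23) = 1: 0 == 1 is false
  session risk score ≥ 43: 99 ≥ 43 is true
  NOT on corporate VPN: no → true
  account age ≥ 968 days: 2339 ≥ 968 is true
  device is managed: no → false
  request region ∈ {eu-west, us-east, us-west}: ap-south is not in the set → false
  resource owner approved: no → false
  request hour (0-23) < 20: 0 < 20 is true
  clearance level < 4: 5 < 4 is false
Combine:
[1] true OR true = true
[2.1] NOT true = false
[2] false OR true = true
[3] false OR false OR true = true
[4.1] NOT false = true
[4] true OR true OR true = true
[5.2] NOT false = true
[5] true OR true = true
[6.2] NOT false = true
[6] false OR true OR false = true
[7.1] NOT true = false
[7] false OR false OR true = true
[8.3] NOT true = false
[8] false OR false OR false = false
[root] true AND true AND true AND true AND true AND true AND true AND false = false
Overall: false → denied

Denied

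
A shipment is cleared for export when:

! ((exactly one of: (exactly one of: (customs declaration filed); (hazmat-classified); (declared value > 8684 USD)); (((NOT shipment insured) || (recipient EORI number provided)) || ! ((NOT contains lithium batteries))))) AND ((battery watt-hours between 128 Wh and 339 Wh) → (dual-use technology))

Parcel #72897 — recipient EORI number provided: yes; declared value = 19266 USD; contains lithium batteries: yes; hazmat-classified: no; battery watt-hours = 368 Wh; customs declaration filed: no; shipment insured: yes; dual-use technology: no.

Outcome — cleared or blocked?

Cleared

Atomic conditions:
  customs declaration filed: no → false
  hazmat-classified: no → false
  declared value > 8684 USD: 19266 > 8684 is true
  NOT shipment insured: yes → false
  recipient EORI number provided: yes → true
  NOT contains lithium batteries: yes → false
  battery watt-hours between 128 Wh and 339 Wh: 368 in [128, 339] is false
  dual-use technology: no → false
Combine:
[1.1.1] exactly-one(false, false, true) = true
[1.1.2.1] false OR true = true
[1.1.2.2] NOT false = true
[1.1.2] true OR true = true
[1.1] exactly-one(true, true) = false
[1] NOT false = true
[2] false → false (antecedent false ⇒ implication holds) = true
[root] true AND true = true
Overall: true → cleared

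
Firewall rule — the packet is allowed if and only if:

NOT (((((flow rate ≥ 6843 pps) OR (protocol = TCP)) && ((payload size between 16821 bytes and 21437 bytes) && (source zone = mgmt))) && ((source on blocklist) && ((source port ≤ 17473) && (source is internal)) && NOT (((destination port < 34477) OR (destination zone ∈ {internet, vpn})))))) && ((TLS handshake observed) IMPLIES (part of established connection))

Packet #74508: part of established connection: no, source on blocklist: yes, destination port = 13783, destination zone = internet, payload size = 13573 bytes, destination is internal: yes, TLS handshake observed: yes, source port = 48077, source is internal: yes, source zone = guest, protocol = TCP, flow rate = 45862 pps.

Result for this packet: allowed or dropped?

Atomic conditions:
  flow rate ≥ 6843 pps: 45862 ≥ 6843 is true
  protocol = TCP: TCP == TCP is true
  payload size between 16821 bytes and 21437 bytes: 13573 in [16821, 21437] is false
  source zone = mgmt: guest == mgmt is false
  source on blocklist: yes → true
  source port ≤ 17473: 48077 ≤ 17473 is false
  source is internal: yes → true
  destination port < 34477: 13783 < 34477 is true
  destination zone ∈ {internet, vpn}: internet is in the set → true
  TLS handshake observed: yes → true
  part of established connection: no → false
Combine:
[1.1.1.1] true OR true = true
[1.1.1.2] false AND false = false
[1.1.1] true AND false = false
[1.1.2.2] false AND true = false
[1.1.2.3.1] true OR true = true
[1.1.2.3] NOT true = false
[1.1.2] true AND false AND false = false
[1.1] false AND false = false
[1] NOT false = true
[2] true → false = false
[root] true AND false = false
Overall: false → dropped

Dropped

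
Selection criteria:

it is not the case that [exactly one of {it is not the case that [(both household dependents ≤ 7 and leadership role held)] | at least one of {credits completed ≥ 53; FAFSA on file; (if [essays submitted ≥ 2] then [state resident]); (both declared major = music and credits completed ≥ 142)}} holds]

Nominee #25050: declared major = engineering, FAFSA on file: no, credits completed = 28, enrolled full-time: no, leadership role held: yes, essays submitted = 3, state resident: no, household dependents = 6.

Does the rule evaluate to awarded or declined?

Atomic conditions:
  household dependents ≤ 7: 6 ≤ 7 is true
  leadership role held: yes → true
  credits completed ≥ 53: 28 ≥ 53 is false
  FAFSA on file: no → false
  essays submitted ≥ 2: 3 ≥ 2 is true
  state resident: no → false
  declared major = music: engineering == music is false
  credits completed ≥ 142: 28 ≥ 142 is false
Combine:
[1.1.1] true AND true = true
[1.1] NOT true = false
[1.2.3] true → false = false
[1.2.4] false AND false = false
[1.2] false OR false OR false OR false = false
[1] exactly-one(false, false) = false
[root] NOT false = true
Overall: true → awarded

Awarded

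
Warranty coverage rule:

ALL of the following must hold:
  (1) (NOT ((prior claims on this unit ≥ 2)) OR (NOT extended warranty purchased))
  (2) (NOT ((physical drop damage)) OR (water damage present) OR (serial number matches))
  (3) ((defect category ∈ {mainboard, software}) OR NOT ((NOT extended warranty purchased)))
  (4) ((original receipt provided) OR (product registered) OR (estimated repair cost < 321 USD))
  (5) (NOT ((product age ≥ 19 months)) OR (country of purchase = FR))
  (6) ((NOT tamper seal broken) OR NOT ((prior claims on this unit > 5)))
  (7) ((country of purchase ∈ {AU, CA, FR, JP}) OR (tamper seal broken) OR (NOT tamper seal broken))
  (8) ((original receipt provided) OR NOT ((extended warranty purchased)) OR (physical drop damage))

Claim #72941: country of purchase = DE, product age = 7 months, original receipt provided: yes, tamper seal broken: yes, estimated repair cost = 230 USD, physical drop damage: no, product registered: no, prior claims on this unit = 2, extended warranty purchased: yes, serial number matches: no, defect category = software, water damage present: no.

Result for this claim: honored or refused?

Atomic conditions:
  prior claims on this unit ≥ 2: 2 ≥ 2 is true
  NOT extended warranty purchased: yes → false
  physical drop damage: no → false
  water damage present: no → false
  serial number matches: no → false
  defect category ∈ {mainboard, software}: software is in the set → true
  original receipt provided: yes → true
  product registered: no → false
  estimated repair cost < 321 USD: 230 < 321 is true
  product age ≥ 19 months: 7 ≥ 19 is false
  country of purchase = FR: DE == FR is false
  NOT tamper seal broken: yes → false
  prior claims on this unit > 5: 2 > 5 is false
  country of purchase ∈ {AU, CA, FR, JP}: DE is not in the set → false
  tamper seal broken: yes → true
  extended warranty purchased: yes → true
Combine:
[1.1] NOT true = false
[1] false OR false = false
[2.1] NOT false = true
[2] true OR false OR false = true
[3.2] NOT false = true
[3] true OR true = true
[4] true OR false OR true = true
[5.1] NOT false = true
[5] true OR false = true
[6.2] NOT false = true
[6] false OR true = true
[7] false OR true OR false = true
[8.2] NOT true = false
[8] true OR false OR false = true
[root] false AND true AND true AND true AND true AND true AND true AND true = false
Overall: false → refused

Refused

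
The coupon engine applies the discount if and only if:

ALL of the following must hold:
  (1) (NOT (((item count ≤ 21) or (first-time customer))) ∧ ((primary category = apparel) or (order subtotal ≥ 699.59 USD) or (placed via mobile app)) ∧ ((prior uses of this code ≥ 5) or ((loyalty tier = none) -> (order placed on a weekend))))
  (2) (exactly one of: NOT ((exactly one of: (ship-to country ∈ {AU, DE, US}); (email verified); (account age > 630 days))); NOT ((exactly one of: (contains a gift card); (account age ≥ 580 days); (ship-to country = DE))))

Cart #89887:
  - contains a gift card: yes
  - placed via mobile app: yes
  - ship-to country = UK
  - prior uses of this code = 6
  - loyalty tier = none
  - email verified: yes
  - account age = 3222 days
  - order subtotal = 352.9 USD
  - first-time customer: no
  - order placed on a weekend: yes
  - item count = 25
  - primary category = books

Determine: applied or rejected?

Atomic conditions:
  item count ≤ 21: 25 ≤ 21 is false
  first-time customer: no → false
  primary category = apparel: books == apparel is false
  order subtotal ≥ 699.59 USD: 352.9 ≥ 699.59 is false
  placed via mobile app: yes → true
  prior uses of this code ≥ 5: 6 ≥ 5 is true
  loyalty tier = none: none == none is true
  order placed on a weekend: yes → true
  ship-to country ∈ {AU, DE, US}: UK is not in the set → false
  email verified: yes → true
  account age > 630 days: 3222 > 630 is true
  contains a gift card: yes → true
  account age ≥ 580 days: 3222 ≥ 580 is true
  ship-to country = DE: UK == DE is false
Combine:
[1.1.1] false OR false = false
[1.1] NOT false = true
[1.2] false OR false OR true = true
[1.3.2] true → true = true
[1.3] true OR true = true
[1] true AND true AND true = true
[2.1.1] exactly-one(false, true, true) = false
[2.1] NOT false = true
[2.2.1] exactly-one(true, true, false) = false
[2.2] NOT false = true
[2] exactly-one(true, true) = false
[root] true AND false = false
Overall: false → rejected

Rejected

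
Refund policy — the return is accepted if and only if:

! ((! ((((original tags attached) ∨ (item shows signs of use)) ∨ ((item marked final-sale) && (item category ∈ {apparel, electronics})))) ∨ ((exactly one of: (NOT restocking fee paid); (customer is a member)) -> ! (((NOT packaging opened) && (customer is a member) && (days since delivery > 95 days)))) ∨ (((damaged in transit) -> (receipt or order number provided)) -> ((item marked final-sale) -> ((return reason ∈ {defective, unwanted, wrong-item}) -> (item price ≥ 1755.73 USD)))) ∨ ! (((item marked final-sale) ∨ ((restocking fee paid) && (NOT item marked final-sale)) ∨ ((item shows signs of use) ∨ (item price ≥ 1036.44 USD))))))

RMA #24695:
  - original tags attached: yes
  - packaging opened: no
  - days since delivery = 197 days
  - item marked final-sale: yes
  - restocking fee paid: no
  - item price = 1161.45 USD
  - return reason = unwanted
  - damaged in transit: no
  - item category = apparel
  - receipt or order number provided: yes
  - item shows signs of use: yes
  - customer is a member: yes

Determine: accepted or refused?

Atomic conditions:
  original tags attached: yes → true
  item shows signs of use: yes → true
  item marked final-sale: yes → true
  item category ∈ {apparel, electronics}: apparel is in the set → true
  NOT restocking fee paid: no → true
  customer is a member: yes → true
  NOT packaging opened: no → true
  days since delivery > 95 days: 197 > 95 is true
  damaged in transit: no → false
  receipt or order number provided: yes → true
  return reason ∈ {defective, unwanted, wrong-item}: unwanted is in the set → true
  item price ≥ 1755.73 USD: 1161.45 ≥ 1755.73 is false
  restocking fee paid: no → false
  NOT item marked final-sale: yes → false
  item price ≥ 1036.44 USD: 1161.45 ≥ 1036.44 is true
Combine:
[1.1.1.1] true OR true = true
[1.1.1.2] true AND true = true
[1.1.1] true OR true = true
[1.1] NOT true = false
[1.2.1] exactly-one(true, true) = false
[1.2.2.1] true AND true AND true = true
[1.2.2] NOT true = false
[1.2] false → false (antecedent false ⇒ implication holds) = true
[1.3.1] false → true (antecedent false ⇒ implication holds) = true
[1.3.2.2] true → false = false
[1.3.2] true → false = false
[1.3] true → false = false
[1.4.1.2] false AND false = false
[1.4.1.3] true OR true = true
[1.4.1] true OR false OR true = true
[1.4] NOT true = false
[1] false OR true OR false OR false = true
[root] NOT true = false
Overall: false → refused

Refused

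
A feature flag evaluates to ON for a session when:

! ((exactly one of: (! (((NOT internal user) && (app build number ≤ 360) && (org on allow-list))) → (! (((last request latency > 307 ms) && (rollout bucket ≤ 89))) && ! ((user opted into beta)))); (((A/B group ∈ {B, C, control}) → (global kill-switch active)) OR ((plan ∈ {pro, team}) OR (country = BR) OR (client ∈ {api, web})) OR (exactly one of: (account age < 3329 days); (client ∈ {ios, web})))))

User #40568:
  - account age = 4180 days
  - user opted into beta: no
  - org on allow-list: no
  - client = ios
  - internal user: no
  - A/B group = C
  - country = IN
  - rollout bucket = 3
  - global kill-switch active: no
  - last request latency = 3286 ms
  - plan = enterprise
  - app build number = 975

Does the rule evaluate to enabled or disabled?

Atomic conditions:
  NOT internal user: no → true
  app build number ≤ 360: 975 ≤ 360 is false
  org on allow-list: no → false
  last request latency > 307 ms: 3286 > 307 is true
  rollout bucket ≤ 89: 3 ≤ 89 is true
  user opted into beta: no → false
  A/B group ∈ {B, C, control}: C is in the set → true
  global kill-switch active: no → false
  plan ∈ {pro, team}: enterprise is not in the set → false
  country = BR: IN == BR is false
  client ∈ {api, web}: ios is not in the set → false
  account age < 3329 days: 4180 < 3329 is false
  client ∈ {ios, web}: ios is in the set → true
Combine:
[1.1.1.1] true AND false AND false = false
[1.1.1] NOT false = true
[1.1.2.1.1] true AND true = true
[1.1.2.1] NOT true = false
[1.1.2.2] NOT false = true
[1.1.2] false AND true = false
[1.1] true → false = false
[1.2.1] true → false = false
[1.2.2] false OR false OR false = false
[1.2.3] exactly-one(false, true) = true
[1.2] false OR false OR true = true
[1] exactly-one(false, true) = true
[root] NOT true = false
Overall: false → disabled

Disabled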